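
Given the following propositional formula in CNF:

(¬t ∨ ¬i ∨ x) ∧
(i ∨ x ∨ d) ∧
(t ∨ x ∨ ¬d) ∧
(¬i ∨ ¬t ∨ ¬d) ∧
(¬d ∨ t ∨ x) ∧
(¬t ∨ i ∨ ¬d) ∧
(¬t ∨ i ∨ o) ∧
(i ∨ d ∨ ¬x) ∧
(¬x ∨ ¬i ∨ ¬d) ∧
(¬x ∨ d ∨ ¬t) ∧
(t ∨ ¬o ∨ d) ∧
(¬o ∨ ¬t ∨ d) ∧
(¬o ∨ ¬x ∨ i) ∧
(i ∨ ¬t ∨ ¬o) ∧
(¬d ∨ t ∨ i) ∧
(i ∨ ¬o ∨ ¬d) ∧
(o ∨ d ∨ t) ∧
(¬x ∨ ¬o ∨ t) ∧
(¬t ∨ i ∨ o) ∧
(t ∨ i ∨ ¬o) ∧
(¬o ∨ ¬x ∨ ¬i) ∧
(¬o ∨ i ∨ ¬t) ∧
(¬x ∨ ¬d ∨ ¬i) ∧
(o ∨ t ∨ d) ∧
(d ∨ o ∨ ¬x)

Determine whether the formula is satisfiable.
No

No, the formula is not satisfiable.

No assignment of truth values to the variables can make all 25 clauses true simultaneously.

The formula is UNSAT (unsatisfiable).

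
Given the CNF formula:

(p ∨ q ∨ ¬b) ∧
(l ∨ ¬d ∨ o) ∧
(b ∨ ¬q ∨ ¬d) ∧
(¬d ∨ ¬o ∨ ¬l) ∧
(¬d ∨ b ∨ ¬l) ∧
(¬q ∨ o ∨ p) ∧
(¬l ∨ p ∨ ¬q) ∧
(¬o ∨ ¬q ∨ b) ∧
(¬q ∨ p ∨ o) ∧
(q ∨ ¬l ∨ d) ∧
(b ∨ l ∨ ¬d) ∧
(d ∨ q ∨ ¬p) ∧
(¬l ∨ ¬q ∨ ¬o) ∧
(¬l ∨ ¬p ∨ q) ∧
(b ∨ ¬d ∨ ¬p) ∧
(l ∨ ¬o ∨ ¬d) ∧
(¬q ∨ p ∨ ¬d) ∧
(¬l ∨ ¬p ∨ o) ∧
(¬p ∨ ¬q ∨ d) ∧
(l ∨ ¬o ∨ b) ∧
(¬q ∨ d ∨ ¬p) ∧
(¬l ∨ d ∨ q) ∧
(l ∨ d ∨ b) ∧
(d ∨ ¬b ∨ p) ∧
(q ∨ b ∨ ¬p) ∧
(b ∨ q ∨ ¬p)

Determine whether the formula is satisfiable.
No

No, the formula is not satisfiable.

No assignment of truth values to the variables can make all 26 clauses true simultaneously.

The formula is UNSAT (unsatisfiable).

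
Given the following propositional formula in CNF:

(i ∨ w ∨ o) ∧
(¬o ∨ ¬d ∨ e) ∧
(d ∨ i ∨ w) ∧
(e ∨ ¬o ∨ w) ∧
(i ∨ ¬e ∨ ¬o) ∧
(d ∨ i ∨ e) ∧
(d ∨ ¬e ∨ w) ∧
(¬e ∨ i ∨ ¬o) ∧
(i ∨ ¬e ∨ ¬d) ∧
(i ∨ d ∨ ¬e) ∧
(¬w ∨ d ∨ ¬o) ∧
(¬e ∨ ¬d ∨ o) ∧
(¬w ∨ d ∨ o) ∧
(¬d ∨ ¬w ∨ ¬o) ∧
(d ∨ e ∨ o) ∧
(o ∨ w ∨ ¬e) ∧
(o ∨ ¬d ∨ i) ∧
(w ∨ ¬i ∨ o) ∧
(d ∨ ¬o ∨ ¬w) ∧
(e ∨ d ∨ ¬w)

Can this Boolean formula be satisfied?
Yes

Yes, the formula is satisfiable.

One satisfying assignment is: o=True, i=True, e=True, w=False, d=True

Verification: With this assignment, all 20 clauses evaluate to true.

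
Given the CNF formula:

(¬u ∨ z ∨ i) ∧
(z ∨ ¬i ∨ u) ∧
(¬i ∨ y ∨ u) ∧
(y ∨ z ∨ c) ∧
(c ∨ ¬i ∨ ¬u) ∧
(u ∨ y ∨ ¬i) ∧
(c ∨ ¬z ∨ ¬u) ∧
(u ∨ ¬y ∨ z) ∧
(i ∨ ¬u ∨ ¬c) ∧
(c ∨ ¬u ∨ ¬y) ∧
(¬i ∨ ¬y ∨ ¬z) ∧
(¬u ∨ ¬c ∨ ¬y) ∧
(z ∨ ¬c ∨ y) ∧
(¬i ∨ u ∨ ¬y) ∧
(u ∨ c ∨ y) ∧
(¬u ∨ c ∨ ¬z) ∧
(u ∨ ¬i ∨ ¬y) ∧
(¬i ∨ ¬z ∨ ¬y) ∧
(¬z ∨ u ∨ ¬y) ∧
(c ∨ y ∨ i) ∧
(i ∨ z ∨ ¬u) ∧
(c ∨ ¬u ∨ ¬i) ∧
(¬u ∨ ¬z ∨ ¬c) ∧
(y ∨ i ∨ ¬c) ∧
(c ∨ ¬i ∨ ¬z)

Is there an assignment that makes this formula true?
No

No, the formula is not satisfiable.

No assignment of truth values to the variables can make all 25 clauses true simultaneously.

The formula is UNSAT (unsatisfiable).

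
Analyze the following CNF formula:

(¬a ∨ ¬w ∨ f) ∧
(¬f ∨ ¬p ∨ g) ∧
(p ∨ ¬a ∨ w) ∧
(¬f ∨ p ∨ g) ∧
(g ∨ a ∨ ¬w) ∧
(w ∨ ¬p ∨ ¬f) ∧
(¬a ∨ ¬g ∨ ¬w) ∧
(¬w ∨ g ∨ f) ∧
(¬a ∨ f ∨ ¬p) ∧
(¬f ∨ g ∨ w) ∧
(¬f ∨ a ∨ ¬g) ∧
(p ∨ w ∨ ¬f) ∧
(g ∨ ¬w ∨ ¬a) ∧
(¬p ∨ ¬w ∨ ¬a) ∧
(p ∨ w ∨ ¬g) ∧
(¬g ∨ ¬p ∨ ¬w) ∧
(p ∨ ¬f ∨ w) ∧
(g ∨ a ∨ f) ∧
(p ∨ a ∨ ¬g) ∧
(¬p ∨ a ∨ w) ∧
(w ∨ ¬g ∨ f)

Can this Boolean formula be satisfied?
No

No, the formula is not satisfiable.

No assignment of truth values to the variables can make all 21 clauses true simultaneously.

The formula is UNSAT (unsatisfiable).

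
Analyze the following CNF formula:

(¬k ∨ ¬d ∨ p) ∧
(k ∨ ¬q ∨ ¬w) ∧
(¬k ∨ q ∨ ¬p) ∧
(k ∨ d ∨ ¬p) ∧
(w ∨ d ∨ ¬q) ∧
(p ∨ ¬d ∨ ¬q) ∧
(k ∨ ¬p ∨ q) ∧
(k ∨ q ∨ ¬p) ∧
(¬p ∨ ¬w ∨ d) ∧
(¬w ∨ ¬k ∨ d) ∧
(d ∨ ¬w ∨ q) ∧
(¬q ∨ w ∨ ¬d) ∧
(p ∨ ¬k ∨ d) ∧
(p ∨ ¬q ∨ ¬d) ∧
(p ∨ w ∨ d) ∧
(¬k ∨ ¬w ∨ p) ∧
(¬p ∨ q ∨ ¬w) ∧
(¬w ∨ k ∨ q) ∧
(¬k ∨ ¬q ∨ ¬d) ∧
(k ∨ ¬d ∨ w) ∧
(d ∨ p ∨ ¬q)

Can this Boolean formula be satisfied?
No

No, the formula is not satisfiable.

No assignment of truth values to the variables can make all 21 clauses true simultaneously.

The formula is UNSAT (unsatisfiable).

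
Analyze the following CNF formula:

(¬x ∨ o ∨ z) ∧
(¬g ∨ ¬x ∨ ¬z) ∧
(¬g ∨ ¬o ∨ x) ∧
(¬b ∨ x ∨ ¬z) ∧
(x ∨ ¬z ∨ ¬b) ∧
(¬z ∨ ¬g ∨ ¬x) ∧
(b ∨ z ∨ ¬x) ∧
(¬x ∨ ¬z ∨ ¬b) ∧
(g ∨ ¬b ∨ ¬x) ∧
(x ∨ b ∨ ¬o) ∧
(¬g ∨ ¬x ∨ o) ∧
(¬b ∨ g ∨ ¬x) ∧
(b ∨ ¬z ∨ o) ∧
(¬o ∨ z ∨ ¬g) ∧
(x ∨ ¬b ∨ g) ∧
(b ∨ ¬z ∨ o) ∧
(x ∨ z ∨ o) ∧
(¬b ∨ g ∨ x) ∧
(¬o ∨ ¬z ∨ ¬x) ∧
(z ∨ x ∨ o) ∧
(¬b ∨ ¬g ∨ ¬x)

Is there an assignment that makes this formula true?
No

No, the formula is not satisfiable.

No assignment of truth values to the variables can make all 21 clauses true simultaneously.

The formula is UNSAT (unsatisfiable).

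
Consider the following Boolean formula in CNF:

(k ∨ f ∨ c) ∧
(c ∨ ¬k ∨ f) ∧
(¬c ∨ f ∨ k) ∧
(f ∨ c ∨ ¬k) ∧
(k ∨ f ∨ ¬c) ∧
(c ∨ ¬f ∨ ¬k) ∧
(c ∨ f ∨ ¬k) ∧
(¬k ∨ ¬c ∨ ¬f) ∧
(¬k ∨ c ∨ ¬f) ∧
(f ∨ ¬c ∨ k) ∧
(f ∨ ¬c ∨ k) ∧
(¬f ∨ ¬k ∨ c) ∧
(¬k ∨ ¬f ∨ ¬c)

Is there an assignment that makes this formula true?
Yes

Yes, the formula is satisfiable.

One satisfying assignment is: k=True, c=True, f=False

Verification: With this assignment, all 13 clauses evaluate to true.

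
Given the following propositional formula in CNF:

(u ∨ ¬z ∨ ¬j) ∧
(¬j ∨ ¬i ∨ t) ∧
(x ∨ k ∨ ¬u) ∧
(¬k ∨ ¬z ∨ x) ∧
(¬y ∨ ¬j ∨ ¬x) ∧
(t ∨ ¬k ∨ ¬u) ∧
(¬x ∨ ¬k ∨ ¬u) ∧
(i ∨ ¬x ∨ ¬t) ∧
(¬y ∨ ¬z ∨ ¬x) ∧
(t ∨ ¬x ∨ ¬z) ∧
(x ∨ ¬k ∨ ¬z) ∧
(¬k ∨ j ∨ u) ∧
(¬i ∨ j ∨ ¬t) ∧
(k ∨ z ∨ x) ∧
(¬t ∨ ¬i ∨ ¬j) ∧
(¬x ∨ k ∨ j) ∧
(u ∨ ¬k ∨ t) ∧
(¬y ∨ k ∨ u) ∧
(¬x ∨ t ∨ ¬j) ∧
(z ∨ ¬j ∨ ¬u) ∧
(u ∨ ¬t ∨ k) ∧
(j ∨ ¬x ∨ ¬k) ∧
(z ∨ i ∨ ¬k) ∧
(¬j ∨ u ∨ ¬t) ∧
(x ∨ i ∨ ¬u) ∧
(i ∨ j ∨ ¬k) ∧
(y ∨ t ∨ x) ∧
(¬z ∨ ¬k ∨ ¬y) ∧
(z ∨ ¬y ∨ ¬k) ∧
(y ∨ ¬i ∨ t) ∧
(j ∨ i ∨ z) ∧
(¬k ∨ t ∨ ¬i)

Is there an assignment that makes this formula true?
No

No, the formula is not satisfiable.

No assignment of truth values to the variables can make all 32 clauses true simultaneously.

The formula is UNSAT (unsatisfiable).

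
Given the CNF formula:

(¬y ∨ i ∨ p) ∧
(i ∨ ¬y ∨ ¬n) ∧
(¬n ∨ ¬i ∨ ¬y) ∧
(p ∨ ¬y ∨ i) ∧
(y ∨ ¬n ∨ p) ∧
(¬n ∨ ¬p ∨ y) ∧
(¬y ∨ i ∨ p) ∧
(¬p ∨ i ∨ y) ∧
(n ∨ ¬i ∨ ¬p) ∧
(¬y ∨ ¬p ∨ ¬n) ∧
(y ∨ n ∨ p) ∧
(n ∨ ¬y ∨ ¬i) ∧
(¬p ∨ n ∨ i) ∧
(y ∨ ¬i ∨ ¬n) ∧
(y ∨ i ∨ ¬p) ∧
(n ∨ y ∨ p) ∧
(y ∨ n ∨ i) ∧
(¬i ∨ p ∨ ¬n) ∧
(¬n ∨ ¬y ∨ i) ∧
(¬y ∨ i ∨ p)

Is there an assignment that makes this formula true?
No

No, the formula is not satisfiable.

No assignment of truth values to the variables can make all 20 clauses true simultaneously.

The formula is UNSAT (unsatisfiable).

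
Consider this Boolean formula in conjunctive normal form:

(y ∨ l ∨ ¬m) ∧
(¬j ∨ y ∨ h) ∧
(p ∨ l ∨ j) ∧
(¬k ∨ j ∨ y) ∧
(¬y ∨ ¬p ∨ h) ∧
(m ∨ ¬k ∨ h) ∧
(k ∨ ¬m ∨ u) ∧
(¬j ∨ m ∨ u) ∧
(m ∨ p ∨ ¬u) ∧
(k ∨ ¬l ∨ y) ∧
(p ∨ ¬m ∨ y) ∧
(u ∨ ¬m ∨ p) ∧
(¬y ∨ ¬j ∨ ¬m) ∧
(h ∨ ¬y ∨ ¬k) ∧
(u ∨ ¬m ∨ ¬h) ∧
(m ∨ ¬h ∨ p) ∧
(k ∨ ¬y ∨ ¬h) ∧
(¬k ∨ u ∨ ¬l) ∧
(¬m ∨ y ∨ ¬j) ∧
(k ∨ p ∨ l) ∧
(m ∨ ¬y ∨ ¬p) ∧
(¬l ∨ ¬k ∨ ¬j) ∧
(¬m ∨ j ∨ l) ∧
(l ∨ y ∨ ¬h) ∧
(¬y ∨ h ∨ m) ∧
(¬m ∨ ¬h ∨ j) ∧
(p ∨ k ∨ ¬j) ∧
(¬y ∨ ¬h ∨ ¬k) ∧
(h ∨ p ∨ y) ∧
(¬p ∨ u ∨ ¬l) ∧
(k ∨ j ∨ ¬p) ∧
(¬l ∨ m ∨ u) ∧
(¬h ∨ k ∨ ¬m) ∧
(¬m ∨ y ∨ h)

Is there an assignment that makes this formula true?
Yes

Yes, the formula is satisfiable.

One satisfying assignment is: u=True, y=True, m=True, l=True, h=False, k=False, j=False, p=False

Verification: With this assignment, all 34 clauses evaluate to true.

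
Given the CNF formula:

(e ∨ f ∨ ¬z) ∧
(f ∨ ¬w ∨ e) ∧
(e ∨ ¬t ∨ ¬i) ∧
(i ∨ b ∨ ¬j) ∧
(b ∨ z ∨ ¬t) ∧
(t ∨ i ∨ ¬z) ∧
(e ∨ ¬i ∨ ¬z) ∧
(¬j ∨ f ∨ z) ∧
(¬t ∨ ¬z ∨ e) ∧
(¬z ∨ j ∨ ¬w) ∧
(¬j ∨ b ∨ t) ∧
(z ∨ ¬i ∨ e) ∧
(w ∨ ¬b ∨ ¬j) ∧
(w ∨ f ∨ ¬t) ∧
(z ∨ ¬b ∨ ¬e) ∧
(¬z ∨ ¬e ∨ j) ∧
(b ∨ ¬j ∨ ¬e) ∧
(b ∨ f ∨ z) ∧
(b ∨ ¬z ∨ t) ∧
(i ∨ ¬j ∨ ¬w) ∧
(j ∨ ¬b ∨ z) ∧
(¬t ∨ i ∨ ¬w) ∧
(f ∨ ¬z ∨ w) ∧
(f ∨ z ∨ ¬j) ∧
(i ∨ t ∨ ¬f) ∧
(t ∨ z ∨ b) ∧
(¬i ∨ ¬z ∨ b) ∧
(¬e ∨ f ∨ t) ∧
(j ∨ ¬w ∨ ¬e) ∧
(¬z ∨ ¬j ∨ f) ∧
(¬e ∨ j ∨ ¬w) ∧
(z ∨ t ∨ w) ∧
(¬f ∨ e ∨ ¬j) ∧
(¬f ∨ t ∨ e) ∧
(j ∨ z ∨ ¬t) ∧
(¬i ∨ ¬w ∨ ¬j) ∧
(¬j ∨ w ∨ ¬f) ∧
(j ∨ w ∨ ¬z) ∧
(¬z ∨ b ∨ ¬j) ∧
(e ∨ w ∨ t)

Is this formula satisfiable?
No

No, the formula is not satisfiable.

No assignment of truth values to the variables can make all 40 clauses true simultaneously.

The formula is UNSAT (unsatisfiable).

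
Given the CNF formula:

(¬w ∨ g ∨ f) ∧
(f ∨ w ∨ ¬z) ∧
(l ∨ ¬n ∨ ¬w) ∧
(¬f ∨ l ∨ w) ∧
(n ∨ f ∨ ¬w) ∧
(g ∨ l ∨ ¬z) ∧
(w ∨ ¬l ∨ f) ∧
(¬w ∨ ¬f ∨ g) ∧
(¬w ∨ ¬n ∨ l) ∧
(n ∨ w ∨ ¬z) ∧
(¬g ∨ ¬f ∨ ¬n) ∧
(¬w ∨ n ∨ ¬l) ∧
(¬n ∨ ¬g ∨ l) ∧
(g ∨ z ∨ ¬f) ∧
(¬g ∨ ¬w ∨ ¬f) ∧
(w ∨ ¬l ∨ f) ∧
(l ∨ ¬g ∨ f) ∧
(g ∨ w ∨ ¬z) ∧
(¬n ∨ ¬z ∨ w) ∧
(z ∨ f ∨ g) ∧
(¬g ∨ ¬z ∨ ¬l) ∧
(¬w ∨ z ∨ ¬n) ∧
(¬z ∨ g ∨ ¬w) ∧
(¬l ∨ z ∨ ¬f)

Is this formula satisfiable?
No

No, the formula is not satisfiable.

No assignment of truth values to the variables can make all 24 clauses true simultaneously.

The formula is UNSAT (unsatisfiable).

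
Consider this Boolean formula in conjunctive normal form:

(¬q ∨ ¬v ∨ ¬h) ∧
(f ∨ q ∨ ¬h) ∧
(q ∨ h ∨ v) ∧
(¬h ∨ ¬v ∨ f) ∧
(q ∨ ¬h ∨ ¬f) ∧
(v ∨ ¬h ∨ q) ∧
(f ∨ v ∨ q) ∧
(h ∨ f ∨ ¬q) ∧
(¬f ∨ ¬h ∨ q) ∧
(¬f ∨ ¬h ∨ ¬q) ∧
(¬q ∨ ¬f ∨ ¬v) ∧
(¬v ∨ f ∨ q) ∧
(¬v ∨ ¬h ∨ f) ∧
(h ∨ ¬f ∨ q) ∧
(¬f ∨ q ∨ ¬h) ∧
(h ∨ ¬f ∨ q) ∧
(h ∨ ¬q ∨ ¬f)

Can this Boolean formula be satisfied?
Yes

Yes, the formula is satisfiable.

One satisfying assignment is: f=False, q=True, h=True, v=False

Verification: With this assignment, all 17 clauses evaluate to true.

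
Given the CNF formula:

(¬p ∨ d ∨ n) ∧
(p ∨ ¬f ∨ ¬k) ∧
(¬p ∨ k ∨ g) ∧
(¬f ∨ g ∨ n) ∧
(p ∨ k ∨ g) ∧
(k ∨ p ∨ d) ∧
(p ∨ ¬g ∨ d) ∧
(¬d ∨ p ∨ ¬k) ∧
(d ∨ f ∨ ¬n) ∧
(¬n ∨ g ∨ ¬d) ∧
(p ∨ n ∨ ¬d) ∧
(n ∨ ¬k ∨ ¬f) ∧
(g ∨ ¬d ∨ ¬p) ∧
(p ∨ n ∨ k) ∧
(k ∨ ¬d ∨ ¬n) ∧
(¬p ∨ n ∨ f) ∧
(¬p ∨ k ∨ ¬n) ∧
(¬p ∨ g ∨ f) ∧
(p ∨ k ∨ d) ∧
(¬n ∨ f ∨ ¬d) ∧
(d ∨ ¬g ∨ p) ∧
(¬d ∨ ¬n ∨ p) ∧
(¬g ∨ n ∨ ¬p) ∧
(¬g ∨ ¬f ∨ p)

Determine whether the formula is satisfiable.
Yes

Yes, the formula is satisfiable.

One satisfying assignment is: p=True, n=True, g=True, d=False, f=True, k=True

Verification: With this assignment, all 24 clauses evaluate to true.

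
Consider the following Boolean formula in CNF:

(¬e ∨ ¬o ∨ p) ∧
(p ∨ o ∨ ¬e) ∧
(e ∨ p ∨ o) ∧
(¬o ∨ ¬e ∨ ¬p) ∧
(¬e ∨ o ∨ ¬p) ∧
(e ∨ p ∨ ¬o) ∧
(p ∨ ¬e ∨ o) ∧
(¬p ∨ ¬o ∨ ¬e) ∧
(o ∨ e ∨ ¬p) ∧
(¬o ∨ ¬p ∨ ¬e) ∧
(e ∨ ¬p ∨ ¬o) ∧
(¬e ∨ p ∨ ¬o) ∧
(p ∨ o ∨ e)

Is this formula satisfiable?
No

No, the formula is not satisfiable.

No assignment of truth values to the variables can make all 13 clauses true simultaneously.

The formula is UNSAT (unsatisfiable).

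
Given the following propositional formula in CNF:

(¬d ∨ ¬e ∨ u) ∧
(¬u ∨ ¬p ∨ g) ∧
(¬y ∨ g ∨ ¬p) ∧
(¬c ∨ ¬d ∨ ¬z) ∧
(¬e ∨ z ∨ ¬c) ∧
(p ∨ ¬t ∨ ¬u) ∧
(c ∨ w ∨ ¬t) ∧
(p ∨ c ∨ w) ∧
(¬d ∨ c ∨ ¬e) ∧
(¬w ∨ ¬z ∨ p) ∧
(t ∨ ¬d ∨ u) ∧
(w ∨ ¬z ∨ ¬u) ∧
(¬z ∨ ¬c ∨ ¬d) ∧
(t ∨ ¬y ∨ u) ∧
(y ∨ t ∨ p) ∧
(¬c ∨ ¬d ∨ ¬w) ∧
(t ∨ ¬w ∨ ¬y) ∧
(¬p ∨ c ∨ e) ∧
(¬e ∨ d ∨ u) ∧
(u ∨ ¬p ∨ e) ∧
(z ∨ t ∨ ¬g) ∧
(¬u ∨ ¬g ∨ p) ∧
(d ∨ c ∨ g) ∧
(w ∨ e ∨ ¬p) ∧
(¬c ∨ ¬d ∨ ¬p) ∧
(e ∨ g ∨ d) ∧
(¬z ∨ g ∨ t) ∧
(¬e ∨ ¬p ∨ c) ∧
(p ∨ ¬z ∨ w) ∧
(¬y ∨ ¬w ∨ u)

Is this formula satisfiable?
Yes

Yes, the formula is satisfiable.

One satisfying assignment is: u=False, p=False, g=False, t=True, w=False, c=True, d=True, z=False, y=True, e=False

Verification: With this assignment, all 30 clauses evaluate to true.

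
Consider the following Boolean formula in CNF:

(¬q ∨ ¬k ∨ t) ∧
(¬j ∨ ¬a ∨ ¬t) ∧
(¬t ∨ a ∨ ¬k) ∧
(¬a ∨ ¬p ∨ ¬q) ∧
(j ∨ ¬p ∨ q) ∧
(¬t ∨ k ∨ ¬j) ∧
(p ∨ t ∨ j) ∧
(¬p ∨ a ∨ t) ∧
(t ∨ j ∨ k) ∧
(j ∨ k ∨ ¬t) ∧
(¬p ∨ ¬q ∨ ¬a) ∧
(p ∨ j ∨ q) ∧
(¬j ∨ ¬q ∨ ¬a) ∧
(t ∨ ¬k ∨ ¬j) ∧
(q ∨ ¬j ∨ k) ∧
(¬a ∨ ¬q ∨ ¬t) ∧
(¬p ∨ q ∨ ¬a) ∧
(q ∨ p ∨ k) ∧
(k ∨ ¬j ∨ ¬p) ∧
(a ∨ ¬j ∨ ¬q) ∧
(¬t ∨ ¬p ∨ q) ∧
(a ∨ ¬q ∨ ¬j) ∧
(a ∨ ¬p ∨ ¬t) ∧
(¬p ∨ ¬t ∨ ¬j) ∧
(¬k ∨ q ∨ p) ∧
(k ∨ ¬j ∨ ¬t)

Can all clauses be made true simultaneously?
No

No, the formula is not satisfiable.

No assignment of truth values to the variables can make all 26 clauses true simultaneously.

The formula is UNSAT (unsatisfiable).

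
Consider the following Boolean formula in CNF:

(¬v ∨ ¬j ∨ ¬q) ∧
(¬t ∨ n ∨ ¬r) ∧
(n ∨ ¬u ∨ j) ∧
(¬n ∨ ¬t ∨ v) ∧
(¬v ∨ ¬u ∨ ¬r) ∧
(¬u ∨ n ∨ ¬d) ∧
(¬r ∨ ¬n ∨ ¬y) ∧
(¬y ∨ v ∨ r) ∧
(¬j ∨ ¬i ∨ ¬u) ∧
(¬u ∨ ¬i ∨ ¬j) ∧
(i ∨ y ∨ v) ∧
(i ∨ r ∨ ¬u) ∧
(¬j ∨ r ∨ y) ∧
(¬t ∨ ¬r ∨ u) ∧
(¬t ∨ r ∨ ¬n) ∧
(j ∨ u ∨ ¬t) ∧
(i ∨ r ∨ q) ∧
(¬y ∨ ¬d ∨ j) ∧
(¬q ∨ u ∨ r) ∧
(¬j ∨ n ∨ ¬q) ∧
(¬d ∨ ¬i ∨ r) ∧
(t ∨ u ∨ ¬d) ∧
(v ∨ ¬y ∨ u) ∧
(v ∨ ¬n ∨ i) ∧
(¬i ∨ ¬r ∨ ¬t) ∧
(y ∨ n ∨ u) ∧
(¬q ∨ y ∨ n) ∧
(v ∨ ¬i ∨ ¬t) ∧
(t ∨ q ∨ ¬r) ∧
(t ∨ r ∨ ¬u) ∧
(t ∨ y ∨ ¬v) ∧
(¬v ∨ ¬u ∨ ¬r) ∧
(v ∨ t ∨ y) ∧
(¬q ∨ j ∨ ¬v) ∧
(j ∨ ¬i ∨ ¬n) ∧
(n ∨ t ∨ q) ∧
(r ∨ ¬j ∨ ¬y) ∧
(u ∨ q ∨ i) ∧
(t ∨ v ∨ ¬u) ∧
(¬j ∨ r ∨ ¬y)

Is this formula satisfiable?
No

No, the formula is not satisfiable.

No assignment of truth values to the variables can make all 40 clauses true simultaneously.

The formula is UNSAT (unsatisfiable).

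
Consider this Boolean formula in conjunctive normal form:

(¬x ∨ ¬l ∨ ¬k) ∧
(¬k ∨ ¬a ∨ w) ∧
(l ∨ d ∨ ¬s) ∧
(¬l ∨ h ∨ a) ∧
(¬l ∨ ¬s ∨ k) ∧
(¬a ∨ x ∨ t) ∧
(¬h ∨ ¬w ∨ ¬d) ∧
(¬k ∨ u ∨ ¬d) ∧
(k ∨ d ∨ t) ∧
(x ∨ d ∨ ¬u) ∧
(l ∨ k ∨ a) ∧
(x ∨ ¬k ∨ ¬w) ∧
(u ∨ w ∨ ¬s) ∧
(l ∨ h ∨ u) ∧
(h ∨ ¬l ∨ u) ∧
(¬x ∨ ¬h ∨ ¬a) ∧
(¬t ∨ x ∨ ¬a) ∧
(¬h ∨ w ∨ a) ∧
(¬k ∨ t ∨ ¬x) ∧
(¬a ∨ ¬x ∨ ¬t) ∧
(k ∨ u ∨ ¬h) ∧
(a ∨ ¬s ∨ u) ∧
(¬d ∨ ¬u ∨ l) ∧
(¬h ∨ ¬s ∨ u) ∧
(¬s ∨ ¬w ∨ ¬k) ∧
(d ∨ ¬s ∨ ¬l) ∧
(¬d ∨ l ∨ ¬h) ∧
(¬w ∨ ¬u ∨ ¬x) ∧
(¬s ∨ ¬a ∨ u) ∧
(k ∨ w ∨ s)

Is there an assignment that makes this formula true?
Yes

Yes, the formula is satisfiable.

One satisfying assignment is: u=True, d=False, a=False, l=False, h=False, s=False, t=True, x=True, k=True, w=False

Verification: With this assignment, all 30 clauses evaluate to true.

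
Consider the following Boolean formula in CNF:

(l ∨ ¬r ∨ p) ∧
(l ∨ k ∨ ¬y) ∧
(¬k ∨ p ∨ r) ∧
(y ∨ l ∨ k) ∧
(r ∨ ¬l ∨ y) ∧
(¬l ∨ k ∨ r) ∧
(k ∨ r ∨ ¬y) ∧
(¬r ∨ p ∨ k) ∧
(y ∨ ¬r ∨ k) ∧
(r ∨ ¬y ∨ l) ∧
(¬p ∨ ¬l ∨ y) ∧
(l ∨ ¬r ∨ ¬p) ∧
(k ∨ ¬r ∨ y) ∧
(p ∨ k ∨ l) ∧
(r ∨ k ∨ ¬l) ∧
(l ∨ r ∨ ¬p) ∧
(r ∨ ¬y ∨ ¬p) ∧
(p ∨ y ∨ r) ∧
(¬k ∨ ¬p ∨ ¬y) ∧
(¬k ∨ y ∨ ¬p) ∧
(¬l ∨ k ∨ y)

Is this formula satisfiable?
Yes

Yes, the formula is satisfiable.

One satisfying assignment is: p=True, y=True, r=True, k=False, l=True

Verification: With this assignment, all 21 clauses evaluate to true.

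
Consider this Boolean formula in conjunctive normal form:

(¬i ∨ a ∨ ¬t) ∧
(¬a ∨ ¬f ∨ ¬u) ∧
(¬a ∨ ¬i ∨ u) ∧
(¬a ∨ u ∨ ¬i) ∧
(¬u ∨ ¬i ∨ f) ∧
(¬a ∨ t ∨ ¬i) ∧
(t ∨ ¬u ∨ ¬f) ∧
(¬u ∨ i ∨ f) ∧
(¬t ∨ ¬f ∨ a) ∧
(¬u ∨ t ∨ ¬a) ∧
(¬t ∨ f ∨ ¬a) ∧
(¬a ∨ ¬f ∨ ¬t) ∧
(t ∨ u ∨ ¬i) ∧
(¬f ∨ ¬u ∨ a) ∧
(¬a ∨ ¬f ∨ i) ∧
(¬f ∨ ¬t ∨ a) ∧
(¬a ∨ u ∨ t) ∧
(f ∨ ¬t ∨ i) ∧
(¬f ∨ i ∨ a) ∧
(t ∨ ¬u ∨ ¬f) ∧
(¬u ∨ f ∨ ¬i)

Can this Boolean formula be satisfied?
Yes

Yes, the formula is satisfiable.

One satisfying assignment is: a=False, u=False, t=False, f=False, i=False

Verification: With this assignment, all 21 clauses evaluate to true.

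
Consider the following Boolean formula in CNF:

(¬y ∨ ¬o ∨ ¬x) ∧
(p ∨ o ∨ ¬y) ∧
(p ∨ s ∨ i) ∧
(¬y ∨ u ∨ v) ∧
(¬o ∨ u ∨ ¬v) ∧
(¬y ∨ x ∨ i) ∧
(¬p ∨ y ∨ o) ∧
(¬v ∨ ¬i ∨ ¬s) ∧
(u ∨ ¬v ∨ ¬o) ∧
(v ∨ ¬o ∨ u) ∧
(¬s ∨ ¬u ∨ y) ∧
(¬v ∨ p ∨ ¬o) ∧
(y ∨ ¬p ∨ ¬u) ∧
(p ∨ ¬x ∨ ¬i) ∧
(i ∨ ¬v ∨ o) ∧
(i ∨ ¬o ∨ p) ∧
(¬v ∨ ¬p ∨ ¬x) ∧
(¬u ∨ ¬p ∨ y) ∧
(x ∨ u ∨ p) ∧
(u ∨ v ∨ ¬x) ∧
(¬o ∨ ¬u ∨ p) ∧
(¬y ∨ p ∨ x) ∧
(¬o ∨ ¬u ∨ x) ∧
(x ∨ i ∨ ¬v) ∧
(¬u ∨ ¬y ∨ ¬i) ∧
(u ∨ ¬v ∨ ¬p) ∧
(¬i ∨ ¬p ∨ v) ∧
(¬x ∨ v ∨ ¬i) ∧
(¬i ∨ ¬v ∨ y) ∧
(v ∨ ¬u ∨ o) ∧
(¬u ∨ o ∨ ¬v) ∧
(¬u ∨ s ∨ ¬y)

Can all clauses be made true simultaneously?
No

No, the formula is not satisfiable.

No assignment of truth values to the variables can make all 32 clauses true simultaneously.

The formula is UNSAT (unsatisfiable).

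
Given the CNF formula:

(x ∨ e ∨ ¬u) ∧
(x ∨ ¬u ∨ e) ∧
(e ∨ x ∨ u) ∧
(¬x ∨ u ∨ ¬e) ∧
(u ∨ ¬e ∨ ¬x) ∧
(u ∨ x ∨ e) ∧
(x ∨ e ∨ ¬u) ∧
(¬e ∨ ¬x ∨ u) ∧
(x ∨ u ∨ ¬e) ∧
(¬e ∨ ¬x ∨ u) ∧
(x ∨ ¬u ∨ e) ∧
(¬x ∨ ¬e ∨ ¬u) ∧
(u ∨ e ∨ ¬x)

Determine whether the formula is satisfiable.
Yes

Yes, the formula is satisfiable.

One satisfying assignment is: x=True, e=False, u=True

Verification: With this assignment, all 13 clauses evaluate to true.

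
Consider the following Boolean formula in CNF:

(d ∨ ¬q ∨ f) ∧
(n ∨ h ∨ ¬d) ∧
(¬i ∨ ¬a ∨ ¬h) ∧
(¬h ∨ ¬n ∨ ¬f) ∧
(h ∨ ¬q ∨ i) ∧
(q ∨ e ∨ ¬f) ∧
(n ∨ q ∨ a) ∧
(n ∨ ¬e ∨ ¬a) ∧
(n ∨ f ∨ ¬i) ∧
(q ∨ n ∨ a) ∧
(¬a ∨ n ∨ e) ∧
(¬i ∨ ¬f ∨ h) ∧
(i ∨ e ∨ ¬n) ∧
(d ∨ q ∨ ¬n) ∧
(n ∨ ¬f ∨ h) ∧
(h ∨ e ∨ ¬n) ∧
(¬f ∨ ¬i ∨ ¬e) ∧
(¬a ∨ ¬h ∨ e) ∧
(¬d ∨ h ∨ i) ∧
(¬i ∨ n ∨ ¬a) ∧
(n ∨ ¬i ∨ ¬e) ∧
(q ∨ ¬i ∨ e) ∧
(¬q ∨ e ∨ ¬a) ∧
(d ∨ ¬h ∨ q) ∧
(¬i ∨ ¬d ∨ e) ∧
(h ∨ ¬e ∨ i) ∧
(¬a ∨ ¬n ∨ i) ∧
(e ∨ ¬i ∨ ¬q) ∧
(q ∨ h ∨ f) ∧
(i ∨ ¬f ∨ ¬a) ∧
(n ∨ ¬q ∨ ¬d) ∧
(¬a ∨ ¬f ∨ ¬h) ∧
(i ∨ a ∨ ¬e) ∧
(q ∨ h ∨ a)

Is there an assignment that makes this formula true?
Yes

Yes, the formula is satisfiable.

One satisfying assignment is: a=False, n=False, q=True, i=False, f=True, d=False, h=True, e=False

Verification: With this assignment, all 34 clauses evaluate to true.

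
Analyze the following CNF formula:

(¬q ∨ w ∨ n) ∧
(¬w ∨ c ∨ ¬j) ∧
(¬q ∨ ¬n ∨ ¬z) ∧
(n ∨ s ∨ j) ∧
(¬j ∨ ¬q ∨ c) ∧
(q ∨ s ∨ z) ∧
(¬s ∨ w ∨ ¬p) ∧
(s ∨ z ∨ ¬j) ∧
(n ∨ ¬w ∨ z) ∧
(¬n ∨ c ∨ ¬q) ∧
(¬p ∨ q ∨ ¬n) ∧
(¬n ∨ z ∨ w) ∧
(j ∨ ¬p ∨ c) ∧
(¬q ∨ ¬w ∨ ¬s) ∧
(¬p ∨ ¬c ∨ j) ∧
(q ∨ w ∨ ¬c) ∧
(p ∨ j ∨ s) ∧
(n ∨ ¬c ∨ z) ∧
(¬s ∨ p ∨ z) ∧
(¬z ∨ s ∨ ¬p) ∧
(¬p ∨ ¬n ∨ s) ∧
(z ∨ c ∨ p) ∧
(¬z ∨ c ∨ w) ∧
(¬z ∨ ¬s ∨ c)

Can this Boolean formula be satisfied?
Yes

Yes, the formula is satisfiable.

One satisfying assignment is: p=False, c=True, z=True, q=False, n=False, s=True, w=True, j=False

Verification: With this assignment, all 24 clauses evaluate to true.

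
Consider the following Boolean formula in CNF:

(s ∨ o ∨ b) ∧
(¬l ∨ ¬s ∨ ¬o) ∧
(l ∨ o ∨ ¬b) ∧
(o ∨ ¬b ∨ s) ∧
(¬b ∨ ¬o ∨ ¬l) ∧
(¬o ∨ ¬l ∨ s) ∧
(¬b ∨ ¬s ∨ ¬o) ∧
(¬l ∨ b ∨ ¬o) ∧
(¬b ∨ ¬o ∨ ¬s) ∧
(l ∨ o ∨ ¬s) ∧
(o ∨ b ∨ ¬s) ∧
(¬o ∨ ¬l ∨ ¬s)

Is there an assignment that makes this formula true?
Yes

Yes, the formula is satisfiable.

One satisfying assignment is: l=False, b=False, s=False, o=True

Verification: With this assignment, all 12 clauses evaluate to true.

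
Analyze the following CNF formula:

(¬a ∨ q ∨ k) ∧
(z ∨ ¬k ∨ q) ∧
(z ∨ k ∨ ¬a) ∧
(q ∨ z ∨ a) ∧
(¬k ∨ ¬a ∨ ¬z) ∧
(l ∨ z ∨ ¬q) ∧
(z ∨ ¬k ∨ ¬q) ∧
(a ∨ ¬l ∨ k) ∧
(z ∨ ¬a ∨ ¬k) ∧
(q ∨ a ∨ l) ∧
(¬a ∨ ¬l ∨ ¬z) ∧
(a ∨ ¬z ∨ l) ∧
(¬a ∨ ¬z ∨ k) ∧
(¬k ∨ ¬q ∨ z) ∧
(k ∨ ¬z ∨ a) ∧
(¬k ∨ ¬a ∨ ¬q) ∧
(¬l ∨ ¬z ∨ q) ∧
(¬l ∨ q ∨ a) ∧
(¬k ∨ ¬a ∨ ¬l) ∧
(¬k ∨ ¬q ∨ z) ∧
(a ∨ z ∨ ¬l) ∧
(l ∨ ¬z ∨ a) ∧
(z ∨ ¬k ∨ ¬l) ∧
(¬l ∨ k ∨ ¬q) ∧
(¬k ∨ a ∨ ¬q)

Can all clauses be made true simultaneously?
No

No, the formula is not satisfiable.

No assignment of truth values to the variables can make all 25 clauses true simultaneously.

The formula is UNSAT (unsatisfiable).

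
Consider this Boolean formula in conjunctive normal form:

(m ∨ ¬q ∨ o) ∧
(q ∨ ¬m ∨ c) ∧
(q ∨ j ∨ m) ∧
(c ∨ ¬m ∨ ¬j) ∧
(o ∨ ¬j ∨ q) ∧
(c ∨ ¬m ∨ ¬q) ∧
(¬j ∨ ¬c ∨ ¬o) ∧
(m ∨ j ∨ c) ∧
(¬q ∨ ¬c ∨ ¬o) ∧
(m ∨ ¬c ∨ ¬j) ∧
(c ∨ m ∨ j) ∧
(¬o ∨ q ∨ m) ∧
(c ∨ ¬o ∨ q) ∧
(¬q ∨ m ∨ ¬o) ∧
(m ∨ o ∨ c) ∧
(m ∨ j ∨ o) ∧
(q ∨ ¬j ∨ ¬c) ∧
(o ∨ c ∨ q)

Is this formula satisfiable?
Yes

Yes, the formula is satisfiable.

One satisfying assignment is: j=True, m=True, c=True, q=True, o=False

Verification: With this assignment, all 18 clauses evaluate to true.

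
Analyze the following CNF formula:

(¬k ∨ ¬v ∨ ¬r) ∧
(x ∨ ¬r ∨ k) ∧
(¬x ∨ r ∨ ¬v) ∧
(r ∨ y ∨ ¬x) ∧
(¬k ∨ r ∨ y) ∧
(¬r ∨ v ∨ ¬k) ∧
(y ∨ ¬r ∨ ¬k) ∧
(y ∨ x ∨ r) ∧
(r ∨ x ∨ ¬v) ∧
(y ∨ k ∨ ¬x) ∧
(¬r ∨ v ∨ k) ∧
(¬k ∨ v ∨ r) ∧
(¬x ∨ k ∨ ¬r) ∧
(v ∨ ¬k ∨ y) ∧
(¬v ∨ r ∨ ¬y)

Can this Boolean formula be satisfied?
Yes

Yes, the formula is satisfiable.

One satisfying assignment is: v=False, r=False, x=False, k=False, y=True

Verification: With this assignment, all 15 clauses evaluate to true.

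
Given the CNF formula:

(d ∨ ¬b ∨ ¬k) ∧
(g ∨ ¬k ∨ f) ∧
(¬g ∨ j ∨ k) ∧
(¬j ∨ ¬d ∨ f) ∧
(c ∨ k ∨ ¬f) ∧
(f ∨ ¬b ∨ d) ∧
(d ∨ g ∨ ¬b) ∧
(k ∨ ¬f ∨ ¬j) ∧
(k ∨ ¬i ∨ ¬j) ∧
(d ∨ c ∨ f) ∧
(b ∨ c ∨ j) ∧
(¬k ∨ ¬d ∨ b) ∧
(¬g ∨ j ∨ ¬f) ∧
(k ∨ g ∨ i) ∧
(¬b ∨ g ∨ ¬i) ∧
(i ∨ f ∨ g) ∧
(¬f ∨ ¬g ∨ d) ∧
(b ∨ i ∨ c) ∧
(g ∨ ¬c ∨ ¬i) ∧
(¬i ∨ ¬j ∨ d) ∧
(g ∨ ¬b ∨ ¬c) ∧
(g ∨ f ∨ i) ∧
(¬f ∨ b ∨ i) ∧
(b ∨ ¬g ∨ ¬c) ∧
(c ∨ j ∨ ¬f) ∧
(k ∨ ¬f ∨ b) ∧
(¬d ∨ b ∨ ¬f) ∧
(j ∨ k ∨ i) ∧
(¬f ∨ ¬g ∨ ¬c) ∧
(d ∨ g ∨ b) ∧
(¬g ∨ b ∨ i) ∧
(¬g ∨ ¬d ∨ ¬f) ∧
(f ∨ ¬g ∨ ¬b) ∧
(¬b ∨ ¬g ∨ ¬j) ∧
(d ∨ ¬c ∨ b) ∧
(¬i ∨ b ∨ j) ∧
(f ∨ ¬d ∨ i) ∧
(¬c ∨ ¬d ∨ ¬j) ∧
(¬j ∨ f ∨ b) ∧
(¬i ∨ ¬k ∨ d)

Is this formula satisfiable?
Yes

Yes, the formula is satisfiable.

One satisfying assignment is: i=False, k=True, f=True, c=False, b=True, g=False, d=True, j=True

Verification: With this assignment, all 40 clauses evaluate to true.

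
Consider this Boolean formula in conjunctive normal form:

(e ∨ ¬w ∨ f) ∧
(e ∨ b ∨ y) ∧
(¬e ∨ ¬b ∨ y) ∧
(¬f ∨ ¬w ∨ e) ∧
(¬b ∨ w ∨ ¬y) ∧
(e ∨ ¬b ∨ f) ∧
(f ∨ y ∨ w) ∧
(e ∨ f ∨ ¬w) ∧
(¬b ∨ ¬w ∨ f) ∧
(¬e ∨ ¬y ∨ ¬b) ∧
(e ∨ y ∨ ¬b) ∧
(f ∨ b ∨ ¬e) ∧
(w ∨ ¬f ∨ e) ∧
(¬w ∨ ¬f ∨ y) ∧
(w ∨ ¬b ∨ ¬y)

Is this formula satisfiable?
Yes

Yes, the formula is satisfiable.

One satisfying assignment is: f=False, b=False, w=False, y=True, e=False

Verification: With this assignment, all 15 clauses evaluate to true.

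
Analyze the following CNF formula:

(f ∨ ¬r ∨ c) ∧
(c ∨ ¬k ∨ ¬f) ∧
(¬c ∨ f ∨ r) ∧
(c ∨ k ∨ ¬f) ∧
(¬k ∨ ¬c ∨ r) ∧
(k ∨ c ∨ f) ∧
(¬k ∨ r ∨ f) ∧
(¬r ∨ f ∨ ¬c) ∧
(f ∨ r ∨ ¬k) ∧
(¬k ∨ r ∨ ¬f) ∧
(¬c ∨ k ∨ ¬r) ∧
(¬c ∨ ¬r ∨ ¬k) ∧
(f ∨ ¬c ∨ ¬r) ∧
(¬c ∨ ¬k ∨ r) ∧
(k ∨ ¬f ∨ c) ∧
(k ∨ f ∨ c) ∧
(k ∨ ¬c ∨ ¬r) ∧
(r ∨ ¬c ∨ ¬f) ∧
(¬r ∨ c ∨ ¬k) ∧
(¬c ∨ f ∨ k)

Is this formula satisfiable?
No

No, the formula is not satisfiable.

No assignment of truth values to the variables can make all 20 clauses true simultaneously.

The formula is UNSAT (unsatisfiable).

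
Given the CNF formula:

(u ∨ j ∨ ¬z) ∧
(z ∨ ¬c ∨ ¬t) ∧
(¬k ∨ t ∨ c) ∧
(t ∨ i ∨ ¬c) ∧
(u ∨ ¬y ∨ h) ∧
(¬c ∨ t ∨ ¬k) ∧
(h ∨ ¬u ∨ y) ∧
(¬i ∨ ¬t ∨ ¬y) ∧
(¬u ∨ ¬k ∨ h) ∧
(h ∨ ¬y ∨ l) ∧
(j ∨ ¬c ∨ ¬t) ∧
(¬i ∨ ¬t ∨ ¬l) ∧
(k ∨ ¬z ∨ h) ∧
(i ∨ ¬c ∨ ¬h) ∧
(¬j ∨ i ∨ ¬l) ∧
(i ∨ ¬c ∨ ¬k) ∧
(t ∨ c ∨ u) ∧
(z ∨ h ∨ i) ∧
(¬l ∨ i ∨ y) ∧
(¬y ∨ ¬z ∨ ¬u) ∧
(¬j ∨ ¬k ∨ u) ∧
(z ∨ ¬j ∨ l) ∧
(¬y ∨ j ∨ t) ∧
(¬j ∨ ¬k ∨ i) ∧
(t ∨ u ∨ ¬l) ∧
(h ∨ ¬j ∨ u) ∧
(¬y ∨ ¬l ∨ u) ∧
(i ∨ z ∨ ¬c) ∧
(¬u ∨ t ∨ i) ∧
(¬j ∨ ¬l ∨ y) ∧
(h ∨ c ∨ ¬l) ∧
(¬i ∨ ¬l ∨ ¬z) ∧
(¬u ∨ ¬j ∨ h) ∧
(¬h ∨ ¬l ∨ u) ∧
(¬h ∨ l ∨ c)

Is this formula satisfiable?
Yes

Yes, the formula is satisfiable.

One satisfying assignment is: j=False, y=False, c=True, k=False, t=False, u=False, i=True, z=False, h=False, l=False

Verification: With this assignment, all 35 clauses evaluate to true.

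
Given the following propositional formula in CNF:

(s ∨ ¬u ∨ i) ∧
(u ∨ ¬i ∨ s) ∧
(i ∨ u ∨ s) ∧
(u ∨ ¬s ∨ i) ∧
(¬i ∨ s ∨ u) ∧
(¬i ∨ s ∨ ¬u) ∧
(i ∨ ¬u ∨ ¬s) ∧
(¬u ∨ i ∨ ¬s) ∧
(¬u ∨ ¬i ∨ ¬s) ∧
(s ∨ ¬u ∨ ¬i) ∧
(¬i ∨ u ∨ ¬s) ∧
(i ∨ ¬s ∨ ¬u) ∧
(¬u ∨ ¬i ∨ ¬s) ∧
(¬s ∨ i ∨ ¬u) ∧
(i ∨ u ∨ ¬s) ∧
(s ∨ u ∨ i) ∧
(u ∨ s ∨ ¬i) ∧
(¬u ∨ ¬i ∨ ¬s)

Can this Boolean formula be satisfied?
No

No, the formula is not satisfiable.

No assignment of truth values to the variables can make all 18 clauses true simultaneously.

The formula is UNSAT (unsatisfiable).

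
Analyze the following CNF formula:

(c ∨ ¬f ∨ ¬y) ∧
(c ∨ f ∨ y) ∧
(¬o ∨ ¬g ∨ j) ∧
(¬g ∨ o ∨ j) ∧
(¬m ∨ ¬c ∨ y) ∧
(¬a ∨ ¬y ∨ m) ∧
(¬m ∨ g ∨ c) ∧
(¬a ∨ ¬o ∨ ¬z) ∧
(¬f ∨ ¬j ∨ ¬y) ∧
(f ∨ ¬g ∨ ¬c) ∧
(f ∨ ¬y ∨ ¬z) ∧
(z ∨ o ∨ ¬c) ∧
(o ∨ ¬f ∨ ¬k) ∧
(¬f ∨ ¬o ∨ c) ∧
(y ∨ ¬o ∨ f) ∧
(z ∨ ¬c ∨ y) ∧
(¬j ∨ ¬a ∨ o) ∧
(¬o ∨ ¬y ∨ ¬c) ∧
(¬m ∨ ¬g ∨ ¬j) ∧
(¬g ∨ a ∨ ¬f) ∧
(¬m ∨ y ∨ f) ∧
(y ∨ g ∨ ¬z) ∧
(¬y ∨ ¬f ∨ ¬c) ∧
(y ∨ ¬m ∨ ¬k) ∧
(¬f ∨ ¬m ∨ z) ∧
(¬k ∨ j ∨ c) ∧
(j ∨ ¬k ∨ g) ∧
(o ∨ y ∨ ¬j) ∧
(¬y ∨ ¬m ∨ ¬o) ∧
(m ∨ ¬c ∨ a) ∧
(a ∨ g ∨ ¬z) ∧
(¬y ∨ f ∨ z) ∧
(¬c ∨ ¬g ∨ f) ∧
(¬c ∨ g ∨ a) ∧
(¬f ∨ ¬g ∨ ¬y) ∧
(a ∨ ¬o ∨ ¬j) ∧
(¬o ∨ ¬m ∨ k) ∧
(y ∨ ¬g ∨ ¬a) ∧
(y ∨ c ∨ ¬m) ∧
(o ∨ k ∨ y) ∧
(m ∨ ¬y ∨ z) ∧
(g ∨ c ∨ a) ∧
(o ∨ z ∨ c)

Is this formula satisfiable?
No

No, the formula is not satisfiable.

No assignment of truth values to the variables can make all 43 clauses true simultaneously.

The formula is UNSAT (unsatisfiable).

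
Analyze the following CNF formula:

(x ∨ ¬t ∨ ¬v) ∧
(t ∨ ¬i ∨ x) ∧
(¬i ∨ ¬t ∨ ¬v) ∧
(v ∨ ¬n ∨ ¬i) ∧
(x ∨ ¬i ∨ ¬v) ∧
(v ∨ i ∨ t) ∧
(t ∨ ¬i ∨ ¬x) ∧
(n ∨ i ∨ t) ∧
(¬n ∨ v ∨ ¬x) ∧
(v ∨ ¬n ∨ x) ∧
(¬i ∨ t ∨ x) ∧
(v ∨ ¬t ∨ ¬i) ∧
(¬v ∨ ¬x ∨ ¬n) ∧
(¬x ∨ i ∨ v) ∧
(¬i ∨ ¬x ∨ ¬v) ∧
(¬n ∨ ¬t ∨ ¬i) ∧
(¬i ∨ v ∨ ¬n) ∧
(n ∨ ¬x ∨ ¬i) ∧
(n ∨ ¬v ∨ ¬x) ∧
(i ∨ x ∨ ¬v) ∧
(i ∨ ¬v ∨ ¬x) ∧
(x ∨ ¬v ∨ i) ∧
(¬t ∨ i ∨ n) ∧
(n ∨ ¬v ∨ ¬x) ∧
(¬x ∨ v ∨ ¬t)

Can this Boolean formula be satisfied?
No

No, the formula is not satisfiable.

No assignment of truth values to the variables can make all 25 clauses true simultaneously.

The formula is UNSAT (unsatisfiable).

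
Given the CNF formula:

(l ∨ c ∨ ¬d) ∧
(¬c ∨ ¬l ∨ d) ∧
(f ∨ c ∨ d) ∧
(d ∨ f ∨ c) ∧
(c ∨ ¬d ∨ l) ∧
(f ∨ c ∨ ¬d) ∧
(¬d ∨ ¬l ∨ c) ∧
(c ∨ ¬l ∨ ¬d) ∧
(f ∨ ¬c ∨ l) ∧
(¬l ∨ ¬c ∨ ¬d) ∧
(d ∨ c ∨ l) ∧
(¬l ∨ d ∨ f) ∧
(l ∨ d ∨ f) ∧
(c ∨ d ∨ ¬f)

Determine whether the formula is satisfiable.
Yes

Yes, the formula is satisfiable.

One satisfying assignment is: c=True, d=False, f=True, l=False

Verification: With this assignment, all 14 clauses evaluate to true.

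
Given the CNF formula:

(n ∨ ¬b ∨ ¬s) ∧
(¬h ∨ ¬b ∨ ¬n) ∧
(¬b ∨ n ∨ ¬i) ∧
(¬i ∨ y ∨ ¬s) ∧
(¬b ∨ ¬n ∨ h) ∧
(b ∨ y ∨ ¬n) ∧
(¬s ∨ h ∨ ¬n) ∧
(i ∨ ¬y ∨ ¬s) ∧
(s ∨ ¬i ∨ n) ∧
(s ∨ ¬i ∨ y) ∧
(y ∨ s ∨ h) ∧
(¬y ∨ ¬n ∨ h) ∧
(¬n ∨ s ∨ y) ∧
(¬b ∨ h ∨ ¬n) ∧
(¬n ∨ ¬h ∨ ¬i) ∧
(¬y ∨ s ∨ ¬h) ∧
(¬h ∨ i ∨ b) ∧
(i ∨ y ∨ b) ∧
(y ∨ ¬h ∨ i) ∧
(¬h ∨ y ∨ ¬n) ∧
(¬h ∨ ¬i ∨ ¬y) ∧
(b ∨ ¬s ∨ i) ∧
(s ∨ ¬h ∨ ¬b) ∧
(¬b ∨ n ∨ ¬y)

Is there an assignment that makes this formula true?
Yes

Yes, the formula is satisfiable.

One satisfying assignment is: b=False, i=False, n=False, y=True, s=False, h=False

Verification: With this assignment, all 24 clauses evaluate to true.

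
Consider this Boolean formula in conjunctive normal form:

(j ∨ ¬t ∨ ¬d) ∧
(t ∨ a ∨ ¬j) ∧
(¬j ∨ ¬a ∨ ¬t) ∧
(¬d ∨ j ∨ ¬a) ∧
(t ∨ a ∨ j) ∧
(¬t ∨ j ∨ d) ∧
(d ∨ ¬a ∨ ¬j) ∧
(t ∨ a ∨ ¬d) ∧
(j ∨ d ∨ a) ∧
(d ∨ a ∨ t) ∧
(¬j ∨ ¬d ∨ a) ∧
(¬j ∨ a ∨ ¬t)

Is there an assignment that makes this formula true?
Yes

Yes, the formula is satisfiable.

One satisfying assignment is: t=False, j=False, a=True, d=False

Verification: With this assignment, all 12 clauses evaluate to true.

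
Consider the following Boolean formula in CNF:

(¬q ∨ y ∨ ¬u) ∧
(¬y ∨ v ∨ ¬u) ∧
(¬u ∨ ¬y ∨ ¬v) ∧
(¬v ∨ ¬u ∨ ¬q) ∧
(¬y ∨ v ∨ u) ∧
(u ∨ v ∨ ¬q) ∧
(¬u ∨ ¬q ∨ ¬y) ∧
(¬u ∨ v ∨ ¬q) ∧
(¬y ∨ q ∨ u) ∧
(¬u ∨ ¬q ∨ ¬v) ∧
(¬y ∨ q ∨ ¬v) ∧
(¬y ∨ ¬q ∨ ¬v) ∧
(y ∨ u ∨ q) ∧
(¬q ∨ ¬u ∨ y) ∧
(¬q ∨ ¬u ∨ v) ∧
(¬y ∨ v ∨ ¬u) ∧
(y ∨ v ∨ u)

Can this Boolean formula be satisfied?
Yes

Yes, the formula is satisfiable.

One satisfying assignment is: q=False, v=False, y=False, u=True

Verification: With this assignment, all 17 clauses evaluate to true.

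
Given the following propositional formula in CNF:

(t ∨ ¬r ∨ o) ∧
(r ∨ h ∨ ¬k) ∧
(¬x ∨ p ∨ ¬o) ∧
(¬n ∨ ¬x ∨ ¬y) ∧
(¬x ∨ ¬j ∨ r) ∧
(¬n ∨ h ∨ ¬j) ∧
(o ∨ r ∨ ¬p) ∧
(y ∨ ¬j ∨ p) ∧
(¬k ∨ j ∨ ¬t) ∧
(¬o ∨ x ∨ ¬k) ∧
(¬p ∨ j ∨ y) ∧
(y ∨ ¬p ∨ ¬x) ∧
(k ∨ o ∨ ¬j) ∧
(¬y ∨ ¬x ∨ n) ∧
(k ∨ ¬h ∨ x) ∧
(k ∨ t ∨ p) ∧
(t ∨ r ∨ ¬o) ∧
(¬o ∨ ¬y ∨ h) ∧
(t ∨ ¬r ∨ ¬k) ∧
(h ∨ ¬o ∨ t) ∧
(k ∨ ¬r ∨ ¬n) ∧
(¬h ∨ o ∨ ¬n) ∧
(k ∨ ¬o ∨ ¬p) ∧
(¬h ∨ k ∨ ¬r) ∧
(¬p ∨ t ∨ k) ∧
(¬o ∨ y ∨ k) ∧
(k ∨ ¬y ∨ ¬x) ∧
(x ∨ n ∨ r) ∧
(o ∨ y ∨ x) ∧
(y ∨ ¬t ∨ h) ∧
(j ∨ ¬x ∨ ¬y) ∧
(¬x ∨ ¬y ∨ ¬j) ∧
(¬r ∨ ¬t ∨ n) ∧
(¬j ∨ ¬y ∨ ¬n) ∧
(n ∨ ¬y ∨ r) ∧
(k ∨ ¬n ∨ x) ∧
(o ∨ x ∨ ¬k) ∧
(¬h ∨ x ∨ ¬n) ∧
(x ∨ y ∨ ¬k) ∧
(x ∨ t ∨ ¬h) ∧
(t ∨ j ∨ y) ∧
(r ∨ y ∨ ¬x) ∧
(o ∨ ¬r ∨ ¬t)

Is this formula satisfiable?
No

No, the formula is not satisfiable.

No assignment of truth values to the variables can make all 43 clauses true simultaneously.

The formula is UNSAT (unsatisfiable).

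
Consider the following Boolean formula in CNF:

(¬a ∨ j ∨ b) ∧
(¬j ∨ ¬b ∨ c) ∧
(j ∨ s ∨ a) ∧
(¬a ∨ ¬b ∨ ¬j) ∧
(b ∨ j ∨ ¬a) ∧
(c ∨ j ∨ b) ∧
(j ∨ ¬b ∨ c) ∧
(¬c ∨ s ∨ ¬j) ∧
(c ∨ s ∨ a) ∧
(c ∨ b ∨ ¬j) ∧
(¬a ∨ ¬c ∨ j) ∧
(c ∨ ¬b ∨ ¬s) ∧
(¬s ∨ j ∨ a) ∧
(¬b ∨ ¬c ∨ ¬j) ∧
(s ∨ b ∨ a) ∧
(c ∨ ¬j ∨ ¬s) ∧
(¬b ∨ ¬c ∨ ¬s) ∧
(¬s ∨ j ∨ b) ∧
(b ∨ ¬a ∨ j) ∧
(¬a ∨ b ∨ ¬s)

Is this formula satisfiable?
Yes

Yes, the formula is satisfiable.

One satisfying assignment is: c=True, j=True, b=False, a=False, s=True

Verification: With this assignment, all 20 clauses evaluate to true.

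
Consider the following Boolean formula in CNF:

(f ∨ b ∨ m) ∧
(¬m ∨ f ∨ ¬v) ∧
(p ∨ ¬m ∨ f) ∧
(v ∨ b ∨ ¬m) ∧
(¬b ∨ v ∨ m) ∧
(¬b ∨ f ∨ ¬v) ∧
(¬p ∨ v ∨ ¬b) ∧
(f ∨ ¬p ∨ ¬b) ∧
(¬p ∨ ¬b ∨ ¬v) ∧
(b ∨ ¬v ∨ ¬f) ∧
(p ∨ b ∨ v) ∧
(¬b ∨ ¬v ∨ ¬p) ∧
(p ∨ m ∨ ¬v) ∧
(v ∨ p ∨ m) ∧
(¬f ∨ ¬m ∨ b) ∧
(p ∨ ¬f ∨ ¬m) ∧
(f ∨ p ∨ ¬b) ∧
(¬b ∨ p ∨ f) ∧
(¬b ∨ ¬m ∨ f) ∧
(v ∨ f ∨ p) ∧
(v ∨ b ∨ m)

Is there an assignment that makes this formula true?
No

No, the formula is not satisfiable.

No assignment of truth values to the variables can make all 21 clauses true simultaneously.

The formula is UNSAT (unsatisfiable).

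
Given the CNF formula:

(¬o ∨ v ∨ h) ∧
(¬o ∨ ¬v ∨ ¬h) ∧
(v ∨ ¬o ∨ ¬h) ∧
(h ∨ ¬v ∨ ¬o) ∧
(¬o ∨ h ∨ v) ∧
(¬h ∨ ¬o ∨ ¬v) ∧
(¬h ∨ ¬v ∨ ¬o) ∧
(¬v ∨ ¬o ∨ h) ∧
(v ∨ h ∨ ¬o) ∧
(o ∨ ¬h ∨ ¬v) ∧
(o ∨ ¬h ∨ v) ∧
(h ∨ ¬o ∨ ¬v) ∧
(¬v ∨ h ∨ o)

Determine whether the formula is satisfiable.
Yes

Yes, the formula is satisfiable.

One satisfying assignment is: h=False, o=False, v=False

Verification: With this assignment, all 13 clauses evaluate to true.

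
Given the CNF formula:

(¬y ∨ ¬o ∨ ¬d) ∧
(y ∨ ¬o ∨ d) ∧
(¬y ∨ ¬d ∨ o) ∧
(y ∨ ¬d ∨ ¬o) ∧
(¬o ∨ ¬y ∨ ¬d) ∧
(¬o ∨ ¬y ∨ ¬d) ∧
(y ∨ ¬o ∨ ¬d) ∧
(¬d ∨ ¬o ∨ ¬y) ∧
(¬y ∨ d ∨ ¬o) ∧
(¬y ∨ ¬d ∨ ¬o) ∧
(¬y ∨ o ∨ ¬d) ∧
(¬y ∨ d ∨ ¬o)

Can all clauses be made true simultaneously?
Yes

Yes, the formula is satisfiable.

One satisfying assignment is: y=False, d=False, o=False

Verification: With this assignment, all 12 clauses evaluate to true.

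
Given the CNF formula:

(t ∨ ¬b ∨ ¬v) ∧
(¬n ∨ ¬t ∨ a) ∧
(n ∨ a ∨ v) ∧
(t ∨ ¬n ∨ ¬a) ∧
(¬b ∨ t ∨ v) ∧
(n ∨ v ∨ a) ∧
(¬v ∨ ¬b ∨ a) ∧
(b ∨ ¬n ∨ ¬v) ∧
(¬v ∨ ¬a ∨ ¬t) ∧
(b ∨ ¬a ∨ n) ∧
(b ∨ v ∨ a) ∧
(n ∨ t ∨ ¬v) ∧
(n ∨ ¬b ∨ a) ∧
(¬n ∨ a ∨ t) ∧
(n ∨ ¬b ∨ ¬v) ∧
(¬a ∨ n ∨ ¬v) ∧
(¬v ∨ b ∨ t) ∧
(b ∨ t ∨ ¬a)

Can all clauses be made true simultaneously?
Yes

Yes, the formula is satisfiable.

One satisfying assignment is: v=False, n=False, b=True, a=True, t=True

Verification: With this assignment, all 18 clauses evaluate to true.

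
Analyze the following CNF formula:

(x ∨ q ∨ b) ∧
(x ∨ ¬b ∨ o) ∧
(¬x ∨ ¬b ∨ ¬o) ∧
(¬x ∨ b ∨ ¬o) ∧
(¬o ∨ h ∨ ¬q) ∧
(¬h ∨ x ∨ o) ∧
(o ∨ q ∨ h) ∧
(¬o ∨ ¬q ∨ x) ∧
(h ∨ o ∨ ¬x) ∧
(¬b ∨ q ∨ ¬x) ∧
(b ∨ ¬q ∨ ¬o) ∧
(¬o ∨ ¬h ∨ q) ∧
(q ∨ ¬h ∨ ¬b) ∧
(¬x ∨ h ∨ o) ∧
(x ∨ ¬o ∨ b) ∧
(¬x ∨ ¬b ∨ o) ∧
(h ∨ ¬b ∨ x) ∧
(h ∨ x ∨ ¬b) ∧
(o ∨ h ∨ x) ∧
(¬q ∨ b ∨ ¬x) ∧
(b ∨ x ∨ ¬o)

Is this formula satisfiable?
Yes

Yes, the formula is satisfiable.

One satisfying assignment is: q=False, x=True, b=False, o=False, h=True

Verification: With this assignment, all 21 clauses evaluate to true.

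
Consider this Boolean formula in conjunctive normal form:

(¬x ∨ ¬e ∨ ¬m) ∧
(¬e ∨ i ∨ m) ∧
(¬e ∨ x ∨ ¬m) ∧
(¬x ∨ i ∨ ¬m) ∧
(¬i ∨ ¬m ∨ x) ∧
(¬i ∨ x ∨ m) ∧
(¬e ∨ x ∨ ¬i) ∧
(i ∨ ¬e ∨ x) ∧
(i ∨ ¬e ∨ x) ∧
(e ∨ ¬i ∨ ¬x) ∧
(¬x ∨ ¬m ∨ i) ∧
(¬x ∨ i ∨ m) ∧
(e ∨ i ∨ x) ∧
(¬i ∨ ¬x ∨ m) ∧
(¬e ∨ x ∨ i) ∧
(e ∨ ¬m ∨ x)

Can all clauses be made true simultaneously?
No

No, the formula is not satisfiable.

No assignment of truth values to the variables can make all 16 clauses true simultaneously.

The formula is UNSAT (unsatisfiable).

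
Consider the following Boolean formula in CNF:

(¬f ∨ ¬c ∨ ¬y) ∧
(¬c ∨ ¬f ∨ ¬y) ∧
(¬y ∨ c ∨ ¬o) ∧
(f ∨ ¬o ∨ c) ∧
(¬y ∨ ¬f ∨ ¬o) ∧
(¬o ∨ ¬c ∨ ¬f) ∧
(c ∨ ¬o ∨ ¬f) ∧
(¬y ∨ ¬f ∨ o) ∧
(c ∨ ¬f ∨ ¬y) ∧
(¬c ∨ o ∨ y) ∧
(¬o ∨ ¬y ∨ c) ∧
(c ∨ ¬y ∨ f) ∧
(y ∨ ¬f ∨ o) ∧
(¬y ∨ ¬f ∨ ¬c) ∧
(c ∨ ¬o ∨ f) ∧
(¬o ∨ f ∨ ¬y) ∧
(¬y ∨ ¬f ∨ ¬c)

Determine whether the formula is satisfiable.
Yes

Yes, the formula is satisfiable.

One satisfying assignment is: c=False, f=False, y=False, o=False

Verification: With this assignment, all 17 clauses evaluate to true.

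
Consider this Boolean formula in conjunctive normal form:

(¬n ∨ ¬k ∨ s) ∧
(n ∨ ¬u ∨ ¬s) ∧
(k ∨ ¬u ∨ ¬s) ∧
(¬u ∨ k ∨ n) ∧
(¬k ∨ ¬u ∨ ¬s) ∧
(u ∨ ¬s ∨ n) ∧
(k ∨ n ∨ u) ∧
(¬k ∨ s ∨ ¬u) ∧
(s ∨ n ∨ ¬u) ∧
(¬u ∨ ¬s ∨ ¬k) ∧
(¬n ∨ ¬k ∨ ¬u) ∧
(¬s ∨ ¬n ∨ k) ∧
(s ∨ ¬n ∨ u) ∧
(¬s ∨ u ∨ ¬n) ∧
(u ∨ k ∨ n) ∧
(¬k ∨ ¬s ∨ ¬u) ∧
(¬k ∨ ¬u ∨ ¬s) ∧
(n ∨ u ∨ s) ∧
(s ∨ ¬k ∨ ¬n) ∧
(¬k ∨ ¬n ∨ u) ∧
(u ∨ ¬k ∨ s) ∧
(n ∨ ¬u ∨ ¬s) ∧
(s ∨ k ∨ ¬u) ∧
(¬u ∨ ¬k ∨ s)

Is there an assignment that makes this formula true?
No

No, the formula is not satisfiable.

No assignment of truth values to the variables can make all 24 clauses true simultaneously.

The formula is UNSAT (unsatisfiable).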